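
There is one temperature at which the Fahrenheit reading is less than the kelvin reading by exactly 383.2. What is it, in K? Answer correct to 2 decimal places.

95.59 K

Let K be the kelvin reading. The Fahrenheit reading is F = 1.8·K - 459.67.
Require F - K = -383.2: (0.8)·K - 459.67 = -383.2.
K = (-383.2 + 459.67) / (0.8) = 95.59.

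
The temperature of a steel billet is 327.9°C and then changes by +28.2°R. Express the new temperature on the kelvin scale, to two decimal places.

616.72 K

The 28.2°R change is an interval, so only the factor 5/9 applies: +28.2 × 5/9 = +15.6667°C.
Final Celsius temperature: 327.9000 + 15.6667 = 343.5667°C.
In kelvin: 343.5667 + 273.15 = 616.72 K.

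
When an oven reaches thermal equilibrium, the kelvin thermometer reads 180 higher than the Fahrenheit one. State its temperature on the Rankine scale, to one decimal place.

629.3°R

Let x be the Fahrenheit reading; then the kelvin reading is 5/9·x + 255.372.
(5/9·x + 255.372) - x = 180  ⇒  (-4/9)·x = -75.3722  ⇒  x = 169.5875°F.
In Celsius: (169.5875 - 32) × 5/9 = 76.4375°C.
In Rankine: 76.4375 × 1.8 + 491.67 = 629.3°R.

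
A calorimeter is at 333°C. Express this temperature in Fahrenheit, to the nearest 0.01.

In Fahrenheit: 333.0000 × 1.8 + 32 = 631.40°F.

631.40°F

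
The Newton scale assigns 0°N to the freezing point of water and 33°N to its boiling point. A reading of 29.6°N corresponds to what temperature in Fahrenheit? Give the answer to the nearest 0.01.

193.45°F

Linear interpolation between the fixed points: C = (29.6 - 0) × 100 / (33 - 0) = 89.6970°C.
Then 89.6970 × 1.8 + 32 = 193.45°F.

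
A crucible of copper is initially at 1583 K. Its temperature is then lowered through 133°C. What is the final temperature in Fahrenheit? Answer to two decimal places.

2150.33°F

Initial temperature in Celsius: 1583 - 273.15 = 1309.8500°C.
Final Celsius temperature: 1309.8500 - 133.0000 = 1176.8500°C.
In Fahrenheit: 1176.8500 × 1.8 + 32 = 2150.33°F.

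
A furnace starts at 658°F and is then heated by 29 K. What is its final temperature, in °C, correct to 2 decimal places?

Initial temperature in Celsius: (658 - 32) × 5/9 = 347.7778°C.
The 29 K change is an interval; Kelvin and Celsius degrees are the same size, so ΔC = +29°C.
Final Celsius temperature: 347.7778 + 29.0000 = 376.7778°C.

376.78°C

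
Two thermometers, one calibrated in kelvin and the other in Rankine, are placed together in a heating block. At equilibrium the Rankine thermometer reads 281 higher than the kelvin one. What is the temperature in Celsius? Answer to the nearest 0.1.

Let x be the kelvin reading; then the Rankine reading is 1.8·x.
(1.8·x) - x = 281  ⇒  (0.8)·x = 281  ⇒  x = 351.2500 K.
In Celsius: 351.25 - 273.15 = 78.1°C.

78.1°C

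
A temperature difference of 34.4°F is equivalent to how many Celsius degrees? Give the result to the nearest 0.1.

For a temperature interval the offset drops out; only the factor 5/9 applies.
34.4 × 5/9 = 19.1.

19.1°C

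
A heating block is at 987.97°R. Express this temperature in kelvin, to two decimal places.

548.87 K

In Celsius: (987.97 - 491.67) × 5/9 = 275.7222°C.
In kelvin: 275.7222 + 273.15 = 548.87 K.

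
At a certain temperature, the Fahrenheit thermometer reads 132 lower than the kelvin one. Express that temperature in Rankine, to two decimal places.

737.26°R

Let x be the kelvin reading; then the Fahrenheit reading is 1.8·x - 459.67.
(1.8·x - 459.67) - x = -132  ⇒  (0.8)·x = 327.67  ⇒  x = 409.5875 K.
In Celsius: 409.5875 - 273.15 = 136.4375°C.
In Rankine: 136.4375 × 1.8 + 491.67 = 737.26°R.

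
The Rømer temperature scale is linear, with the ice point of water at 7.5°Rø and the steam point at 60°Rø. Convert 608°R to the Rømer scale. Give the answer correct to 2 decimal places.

41.43°Rø

First in Celsius: (608 - 491.67) × 5/9 = 64.6278°C.
Linearly onto the Rømer scale: 7.5 + (64.6278 / 100) × (60 - 7.5) = 41.43°Rø.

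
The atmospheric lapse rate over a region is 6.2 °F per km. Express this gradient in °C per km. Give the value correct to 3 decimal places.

Since only a temperature interval is involved, the additive offset between the scales drops out.
A change of 1°F is a change of 5/9°C, so 6.2 × 5/9 = 3.444.

3.444 °C/km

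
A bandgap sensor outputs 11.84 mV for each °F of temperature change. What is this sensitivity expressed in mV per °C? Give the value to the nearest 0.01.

Since only a temperature interval is involved, the additive offset between the scales drops out.
A change of 1°C is a change of 1.8°F, so per °C the value is 11.84 × 1.8 = 21.31.

21.31 mV per °C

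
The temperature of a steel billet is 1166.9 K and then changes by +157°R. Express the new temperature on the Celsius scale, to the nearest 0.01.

980.97°C

Initial temperature in Celsius: 1166.9 - 273.15 = 893.7500°C.
The 157°R change is an interval, so only the factor 5/9 applies: +157 × 5/9 = +87.2222°C.
Final Celsius temperature: 893.7500 + 87.2222 = 980.9722°C.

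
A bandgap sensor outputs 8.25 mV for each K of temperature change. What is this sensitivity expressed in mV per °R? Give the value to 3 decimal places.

4.583 mV per °R

The quantity depends on a temperature interval, so only the ratio of degree sizes applies; the offset between the scales is irrelevant.
A change of 1°R is a change of 5/9 K, so per °R the value is 8.25 × 5/9 = 4.583.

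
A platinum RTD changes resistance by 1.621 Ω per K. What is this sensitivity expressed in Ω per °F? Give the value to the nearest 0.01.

Since only a temperature interval is involved, the additive offset between the scales drops out.
A change of 1°F is a change of 5/9 K, so per °F the value is 1.621 × 5/9 = 0.90.

0.90 Ω per °F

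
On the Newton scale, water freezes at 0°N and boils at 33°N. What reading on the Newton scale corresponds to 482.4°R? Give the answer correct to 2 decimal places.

First in Celsius: (482.4 - 491.67) × 5/9 = -5.1500°C.
Linearly onto the Newton scale: 0 + (-5.1500 / 100) × (33 - 0) = -1.70°N.

-1.70°N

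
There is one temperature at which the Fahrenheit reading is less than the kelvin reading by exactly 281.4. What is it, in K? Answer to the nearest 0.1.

Let K be the kelvin reading. The Fahrenheit reading is F = 1.8·K - 459.67.
Require F - K = -281.4: (0.8)·K - 459.67 = -281.4.
K = (-281.4 + 459.67) / (0.8) = 222.8.

222.8 K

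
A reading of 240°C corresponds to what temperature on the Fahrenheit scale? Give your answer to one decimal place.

464.0°F

In Fahrenheit: 240.0000 × 1.8 + 32 = 464.0°F.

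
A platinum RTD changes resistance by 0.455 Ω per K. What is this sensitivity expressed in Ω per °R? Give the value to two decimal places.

0.25 Ω per °R

The quantity depends on a temperature interval, so only the ratio of degree sizes applies; the offset between the scales is irrelevant.
A change of 1°R is a change of 5/9 K, so per °R the value is 0.455 × 5/9 = 0.25.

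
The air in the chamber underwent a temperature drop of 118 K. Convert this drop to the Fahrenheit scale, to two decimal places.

Only the scale ratio 1.8 matters for a change in temperature.
118 × 1.8 = 212.40.

212.40°F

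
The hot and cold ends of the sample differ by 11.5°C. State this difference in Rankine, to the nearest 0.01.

20.70°R

For a temperature interval the offset drops out; only the factor 1.8 applies.
11.5 × 1.8 = 20.70.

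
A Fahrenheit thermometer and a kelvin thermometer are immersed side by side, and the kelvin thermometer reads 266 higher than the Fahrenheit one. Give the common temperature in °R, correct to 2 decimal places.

Let x be the Fahrenheit reading; then the kelvin reading is 5/9·x + 255.372.
(5/9·x + 255.372) - x = 266  ⇒  (-4/9)·x = 10.6278  ⇒  x = -23.9125°F.
In Celsius: (-23.9125 - 32) × 5/9 = -31.0625°C.
In Rankine: -31.0625 × 1.8 + 491.67 = 435.76°R.

435.76°R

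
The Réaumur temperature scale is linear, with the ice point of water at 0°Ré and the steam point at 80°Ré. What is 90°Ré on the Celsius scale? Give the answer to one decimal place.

Linear interpolation between the fixed points: C = (90 - 0) × 100 / (80 - 0) = 112.5000°C.

112.5°C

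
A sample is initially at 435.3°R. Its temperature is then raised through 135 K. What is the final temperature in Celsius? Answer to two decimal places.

103.68°C

Initial temperature in Celsius: (435.3 - 491.67) × 5/9 = -31.3167°C.
The 135 K change is an interval; Kelvin and Celsius degrees are the same size, so ΔC = +135°C.
Final Celsius temperature: -31.3167 + 135.0000 = 103.6833°C.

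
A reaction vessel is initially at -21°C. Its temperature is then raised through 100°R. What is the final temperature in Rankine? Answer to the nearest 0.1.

The 100°R change is an interval, so only the factor 5/9 applies: +100 × 5/9 = +55.5556°C.
Final Celsius temperature: -21.0000 + 55.5556 = 34.5556°C.
In Rankine: 34.5556 × 1.8 + 491.67 = 553.9°R.

553.9°R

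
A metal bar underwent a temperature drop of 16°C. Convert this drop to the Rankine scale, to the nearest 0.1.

For a temperature interval the offset drops out; only the factor 1.8 applies.
16 × 1.8 = 28.8.

28.8°R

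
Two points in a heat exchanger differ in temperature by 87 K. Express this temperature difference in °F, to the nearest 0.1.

For a temperature interval the offset drops out; only the factor 1.8 applies.
87 × 1.8 = 156.6.

156.6°F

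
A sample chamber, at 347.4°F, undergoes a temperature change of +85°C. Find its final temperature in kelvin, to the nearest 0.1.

Initial temperature in Celsius: (347.4 - 32) × 5/9 = 175.2222°C.
Final Celsius temperature: 175.2222 + 85.0000 = 260.2222°C.
In kelvin: 260.2222 + 273.15 = 533.4 K.

533.4 K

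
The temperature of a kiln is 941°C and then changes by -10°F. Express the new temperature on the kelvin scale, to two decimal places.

The 10°F change is an interval, so only the factor 5/9 applies: -10 × 5/9 = -5.5556°C.
Final Celsius temperature: 941.0000 - 5.5556 = 935.4444°C.
In kelvin: 935.4444 + 273.15 = 1208.59 K.

1208.59 K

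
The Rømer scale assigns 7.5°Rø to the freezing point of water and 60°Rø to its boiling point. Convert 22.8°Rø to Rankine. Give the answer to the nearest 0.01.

Linear interpolation between the fixed points: C = (22.8 - 7.5) × 100 / (60 - 7.5) = 29.1429°C.
Then 29.1429 × 1.8 + 491.67 = 544.13°R.

544.13°R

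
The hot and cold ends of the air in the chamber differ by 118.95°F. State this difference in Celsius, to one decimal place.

Only the scale ratio 5/9 matters for a change in temperature.
118.95 × 5/9 = 66.1.

66.1°C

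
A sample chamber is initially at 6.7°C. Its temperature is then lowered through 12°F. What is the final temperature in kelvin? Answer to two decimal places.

The 12°F change is an interval, so only the factor 5/9 applies: -12 × 5/9 = -6.6667°C.
Final Celsius temperature: 6.7000 - 6.6667 = 0.0333°C.
In kelvin: 0.0333 + 273.15 = 273.18 K.

273.18 K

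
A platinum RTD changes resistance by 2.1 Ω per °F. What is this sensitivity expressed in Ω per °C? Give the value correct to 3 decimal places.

3.780 Ω per °C

Since only a temperature interval is involved, the additive offset between the scales drops out.
A change of 1°C is a change of 1.8°F, so per °C the value is 2.1 × 1.8 = 3.780.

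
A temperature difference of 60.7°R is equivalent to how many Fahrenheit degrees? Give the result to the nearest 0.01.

60.70°F

Rankine and Fahrenheit degrees are the same size, so the interval is unchanged: 60.70.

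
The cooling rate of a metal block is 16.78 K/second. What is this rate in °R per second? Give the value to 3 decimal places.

30.204 °R/second

Since only a temperature interval is involved, the additive offset between the scales drops out.
A change of 1 K is a change of 1.8°R, so 16.78 × 1.8 = 30.204.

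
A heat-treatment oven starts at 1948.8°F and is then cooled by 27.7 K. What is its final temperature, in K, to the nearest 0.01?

1310.34 K

Initial temperature in Celsius: (1948.8 - 32) × 5/9 = 1064.8889°C.
The 27.7 K change is an interval; Kelvin and Celsius degrees are the same size, so ΔC = -27.7°C.
Final Celsius temperature: 1064.8889 - 27.7000 = 1037.1889°C.
In kelvin: 1037.1889 + 273.15 = 1310.34 K.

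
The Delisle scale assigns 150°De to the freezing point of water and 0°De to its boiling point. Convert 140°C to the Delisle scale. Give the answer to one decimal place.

-60.0°De

Linearly onto the Delisle scale: 150 + (140.0000 / 100) × (0 - 150) = -60.0°De.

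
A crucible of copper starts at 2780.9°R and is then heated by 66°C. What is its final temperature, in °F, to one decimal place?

Initial temperature in Celsius: (2780.9 - 491.67) × 5/9 = 1271.7944°C.
Final Celsius temperature: 1271.7944 + 66.0000 = 1337.7944°C.
In Fahrenheit: 1337.7944 × 1.8 + 32 = 2440.0°F.

2440.0°F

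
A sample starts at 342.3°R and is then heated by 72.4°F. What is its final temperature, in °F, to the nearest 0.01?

Initial temperature in Celsius: (342.3 - 491.67) × 5/9 = -82.9833°C.
The 72.4°F change is an interval, so only the factor 5/9 applies: +72.4 × 5/9 = +40.2222°C.
Final Celsius temperature: -82.9833 + 40.2222 = -42.7611°C.
In Fahrenheit: -42.7611 × 1.8 + 32 = -44.97°F.

-44.97°F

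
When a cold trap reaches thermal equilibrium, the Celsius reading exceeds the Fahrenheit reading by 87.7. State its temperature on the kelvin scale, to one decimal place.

123.5 K

Let x be the Celsius reading; then the Fahrenheit reading is 1.8·x + 32.
(1.8·x + 32) - x = -87.7  ⇒  (0.8)·x = -119.7  ⇒  x = -149.6250°C.
In kelvin: -149.6250 + 273.15 = 123.5 K.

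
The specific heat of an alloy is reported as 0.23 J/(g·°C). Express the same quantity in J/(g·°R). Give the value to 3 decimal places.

0.128 J/(g·°R)

The quantity depends on a temperature interval, so only the ratio of degree sizes applies; the offset between the scales is irrelevant.
A change of 1°R is a change of 5/9°C, so per °R the value is 0.23 × 5/9 = 0.128.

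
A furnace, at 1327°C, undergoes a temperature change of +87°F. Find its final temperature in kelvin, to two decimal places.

1648.48 K

The 87°F change is an interval, so only the factor 5/9 applies: +87 × 5/9 = +48.3333°C.
Final Celsius temperature: 1327.0000 + 48.3333 = 1375.3333°C.
In kelvin: 1375.3333 + 273.15 = 1648.48 K.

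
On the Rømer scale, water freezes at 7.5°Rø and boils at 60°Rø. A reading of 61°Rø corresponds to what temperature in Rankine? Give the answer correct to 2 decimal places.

675.10°R

Linear interpolation between the fixed points: C = (61 - 7.5) × 100 / (60 - 7.5) = 101.9048°C.
Then 101.9048 × 1.8 + 491.67 = 675.10°R.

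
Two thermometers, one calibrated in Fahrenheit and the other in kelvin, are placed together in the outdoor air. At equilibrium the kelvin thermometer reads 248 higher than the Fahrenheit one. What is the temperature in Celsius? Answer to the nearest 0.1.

Let x be the Fahrenheit reading; then the kelvin reading is 5/9·x + 255.372.
(5/9·x + 255.372) - x = 248  ⇒  (-4/9)·x = -7.37222  ⇒  x = 16.5875°F.
In Celsius: (16.5875 - 32) × 5/9 = -8.6°C.

-8.6°C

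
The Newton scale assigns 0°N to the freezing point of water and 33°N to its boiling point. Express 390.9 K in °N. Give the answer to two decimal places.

38.86°N

First in Celsius: 390.9 - 273.15 = 117.7500°C.
Linearly onto the Newton scale: 0 + (117.7500 / 100) × (33 - 0) = 38.86°N.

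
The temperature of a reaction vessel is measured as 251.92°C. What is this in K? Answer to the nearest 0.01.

In kelvin: 251.9200 + 273.15 = 525.07 K.

525.07 K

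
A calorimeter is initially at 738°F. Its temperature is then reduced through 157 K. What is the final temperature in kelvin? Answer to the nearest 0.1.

Initial temperature in Celsius: (738 - 32) × 5/9 = 392.2222°C.
The 157 K change is an interval; Kelvin and Celsius degrees are the same size, so ΔC = -157°C.
Final Celsius temperature: 392.2222 - 157.0000 = 235.2222°C.
In kelvin: 235.2222 + 273.15 = 508.4 K.

508.4 K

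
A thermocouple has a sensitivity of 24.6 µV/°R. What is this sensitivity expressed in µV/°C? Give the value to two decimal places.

44.28 µV/°C

The quantity depends on a temperature interval, so only the ratio of degree sizes applies; the offset between the scales is irrelevant.
A change of 1°C is a change of 1.8°R, so per °C the value is 24.6 × 1.8 = 44.28.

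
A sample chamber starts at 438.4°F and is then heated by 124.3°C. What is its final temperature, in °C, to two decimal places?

Initial temperature in Celsius: (438.4 - 32) × 5/9 = 225.7778°C.
Final Celsius temperature: 225.7778 + 124.3000 = 350.0778°C.

350.08°C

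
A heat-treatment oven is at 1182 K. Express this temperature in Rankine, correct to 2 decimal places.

2127.60°R

In Celsius: 1182 - 273.15 = 908.8500°C.
In Rankine: 908.8500 × 1.8 + 491.67 = 2127.60°R.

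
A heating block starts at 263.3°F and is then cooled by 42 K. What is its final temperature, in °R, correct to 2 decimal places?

647.37°R

Initial temperature in Celsius: (263.3 - 32) × 5/9 = 128.5000°C.
The 42 K change is an interval; Kelvin and Celsius degrees are the same size, so ΔC = -42°C.
Final Celsius temperature: 128.5000 - 42.0000 = 86.5000°C.
In Rankine: 86.5000 × 1.8 + 491.67 = 647.37°R.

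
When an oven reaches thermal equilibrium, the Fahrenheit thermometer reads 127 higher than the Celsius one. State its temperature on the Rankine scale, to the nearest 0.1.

Let x be the Celsius reading; then the Fahrenheit reading is 1.8·x + 32.
(1.8·x + 32) - x = 127  ⇒  (0.8)·x = 95  ⇒  x = 118.7500°C.
In Rankine: 118.7500 × 1.8 + 491.67 = 705.4°R.

705.4°R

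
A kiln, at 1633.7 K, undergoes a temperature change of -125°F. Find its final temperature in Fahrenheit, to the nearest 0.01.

Initial temperature in Celsius: 1633.7 - 273.15 = 1360.5500°C.
The 125°F change is an interval, so only the factor 5/9 applies: -125 × 5/9 = -69.4444°C.
Final Celsius temperature: 1360.5500 - 69.4444 = 1291.1056°C.
In Fahrenheit: 1291.1056 × 1.8 + 32 = 2355.99°F.

2355.99°F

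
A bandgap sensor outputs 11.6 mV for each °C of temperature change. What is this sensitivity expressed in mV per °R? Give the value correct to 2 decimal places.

6.44 mV per °R

Since only a temperature interval is involved, the additive offset between the scales drops out.
A change of 1°R is a change of 5/9°C, so per °R the value is 11.6 × 5/9 = 6.44.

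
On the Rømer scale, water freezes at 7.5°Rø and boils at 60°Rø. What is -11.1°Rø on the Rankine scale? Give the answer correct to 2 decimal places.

Linear interpolation between the fixed points: C = (-11.1 - 7.5) × 100 / (60 - 7.5) = -35.4286°C.
Then -35.4286 × 1.8 + 491.67 = 427.90°R.

427.90°R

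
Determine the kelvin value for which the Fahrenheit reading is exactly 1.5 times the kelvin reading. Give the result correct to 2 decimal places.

Let K be the kelvin reading. The Fahrenheit reading is F = 1.8·K - 459.67.
Require F = 1.5·K: 1.8·K - 459.67 = 1.5·K.
(0.3)·K = 459.67  ⇒  K = 1532.23.

1532.23 K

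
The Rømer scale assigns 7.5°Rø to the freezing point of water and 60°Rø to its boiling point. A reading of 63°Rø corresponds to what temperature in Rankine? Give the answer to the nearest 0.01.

681.96°R

Linear interpolation between the fixed points: C = (63 - 7.5) × 100 / (60 - 7.5) = 105.7143°C.
Then 105.7143 × 1.8 + 491.67 = 681.96°R.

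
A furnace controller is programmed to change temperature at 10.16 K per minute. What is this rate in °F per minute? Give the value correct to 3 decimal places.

Since only a temperature interval is involved, the additive offset between the scales drops out.
A change of 1 K is a change of 1.8°F, so 10.16 × 1.8 = 18.288.

18.288 °F/minute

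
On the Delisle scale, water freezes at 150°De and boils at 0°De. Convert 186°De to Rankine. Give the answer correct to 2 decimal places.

448.47°R

Linear interpolation between the fixed points: C = (186 - 150) × 100 / (0 - 150) = -24.0000°C.
Then -24.0000 × 1.8 + 491.67 = 448.47°R.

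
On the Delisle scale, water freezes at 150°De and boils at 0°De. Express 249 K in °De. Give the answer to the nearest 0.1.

First in Celsius: 249 - 273.15 = -24.1500°C.
Linearly onto the Delisle scale: 150 + (-24.1500 / 100) × (0 - 150) = 186.2°De.

186.2°De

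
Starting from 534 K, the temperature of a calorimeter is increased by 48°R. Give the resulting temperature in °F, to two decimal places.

549.53°F

Initial temperature in Celsius: 534 - 273.15 = 260.8500°C.
The 48°R change is an interval, so only the factor 5/9 applies: +48 × 5/9 = +26.6667°C.
Final Celsius temperature: 260.8500 + 26.6667 = 287.5167°C.
In Fahrenheit: 287.5167 × 1.8 + 32 = 549.53°F.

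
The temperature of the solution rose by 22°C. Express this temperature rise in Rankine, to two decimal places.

For a temperature interval the offset drops out; only the factor 1.8 applies.
22 × 1.8 = 39.60.

39.60°R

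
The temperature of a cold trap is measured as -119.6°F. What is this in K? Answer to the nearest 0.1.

188.9 K

In Celsius: (-119.6 - 32) × 5/9 = -84.2222°C.
In kelvin: -84.2222 + 273.15 = 188.9 K.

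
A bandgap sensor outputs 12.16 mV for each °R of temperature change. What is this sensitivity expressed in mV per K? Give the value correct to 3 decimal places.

Since only a temperature interval is involved, the additive offset between the scales drops out.
A change of 1 K is a change of 1.8°R, so per K the value is 12.16 × 1.8 = 21.888.

21.888 mV per K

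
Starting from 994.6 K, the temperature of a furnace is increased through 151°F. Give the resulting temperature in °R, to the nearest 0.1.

Initial temperature in Celsius: 994.6 - 273.15 = 721.4500°C.
The 151°F change is an interval, so only the factor 5/9 applies: +151 × 5/9 = +83.8889°C.
Final Celsius temperature: 721.4500 + 83.8889 = 805.3389°C.
In Rankine: 805.3389 × 1.8 + 491.67 = 1941.3°R.

1941.3°R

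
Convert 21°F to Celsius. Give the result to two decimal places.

-6.11°C

In Celsius: (21 - 32) × 5/9 = -6.1111°C.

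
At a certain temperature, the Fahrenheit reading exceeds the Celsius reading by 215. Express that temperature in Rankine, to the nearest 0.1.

Let x be the Celsius reading; then the Fahrenheit reading is 1.8·x + 32.
(1.8·x + 32) - x = 215  ⇒  (0.8)·x = 183  ⇒  x = 228.7500°C.
In Rankine: 228.7500 × 1.8 + 491.67 = 903.4°R.

903.4°R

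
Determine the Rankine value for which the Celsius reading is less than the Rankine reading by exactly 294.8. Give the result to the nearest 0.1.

Let R be the Rankine reading. The Celsius reading is C = 5/9·R - 273.15.
Require C - R = -294.8: (-4/9)·R - 273.15 = -294.8.
R = (-294.8 + 273.15) / (-4/9) = 48.7.

48.7°R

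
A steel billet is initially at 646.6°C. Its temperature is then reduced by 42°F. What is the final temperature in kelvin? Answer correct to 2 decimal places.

The 42°F change is an interval, so only the factor 5/9 applies: -42 × 5/9 = -23.3333°C.
Final Celsius temperature: 646.6000 - 23.3333 = 623.2667°C.
In kelvin: 623.2667 + 273.15 = 896.42 K.

896.42 K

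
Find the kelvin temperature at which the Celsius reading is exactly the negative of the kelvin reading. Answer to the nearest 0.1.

Let K be the kelvin reading. The Celsius reading is C = 1·K - 273.15.
Require C = -1·K: 1·K - 273.15 = -1·K.
(2)·K = 273.15  ⇒  K = 136.6.

136.6 K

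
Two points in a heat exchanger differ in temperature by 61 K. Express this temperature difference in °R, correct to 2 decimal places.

109.80°R

For a temperature interval the offset drops out; only the factor 1.8 applies.
61 × 1.8 = 109.80.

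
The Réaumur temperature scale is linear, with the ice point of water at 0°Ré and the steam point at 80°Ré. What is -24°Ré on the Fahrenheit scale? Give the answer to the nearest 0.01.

Linear interpolation between the fixed points: C = (-24 - 0) × 100 / (80 - 0) = -30.0000°C.
Then -30.0000 × 1.8 + 32 = -22.00°F.

-22.00°F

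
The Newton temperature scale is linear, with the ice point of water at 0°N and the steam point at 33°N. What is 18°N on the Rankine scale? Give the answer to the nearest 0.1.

Linear interpolation between the fixed points: C = (18 - 0) × 100 / (33 - 0) = 54.5455°C.
Then 54.5455 × 1.8 + 491.67 = 589.9°R.

589.9°R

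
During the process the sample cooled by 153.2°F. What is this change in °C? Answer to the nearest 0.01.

For a temperature interval the offset drops out; only the factor 5/9 applies.
153.2 × 5/9 = 85.11.

85.11°C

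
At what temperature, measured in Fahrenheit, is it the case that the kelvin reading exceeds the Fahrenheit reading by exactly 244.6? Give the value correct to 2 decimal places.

Let F be the Fahrenheit reading. The kelvin reading is K = 5/9·F + 255.372.
Require K - F = 244.6: (-4/9)·F + 255.372 = 244.6.
F = (244.6 - 255.372) / (-4/9) = 24.24.

24.24°F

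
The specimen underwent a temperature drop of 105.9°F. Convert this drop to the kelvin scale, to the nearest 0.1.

An interval of 1°F corresponds to 5/9 K.
105.9 × 5/9 = 58.8.

58.8 K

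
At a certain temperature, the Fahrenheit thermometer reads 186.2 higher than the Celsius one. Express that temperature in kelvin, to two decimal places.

465.90 K

Let x be the Celsius reading; then the Fahrenheit reading is 1.8·x + 32.
(1.8·x + 32) - x = 186.2  ⇒  (0.8)·x = 154.2  ⇒  x = 192.7500°C.
In kelvin: 192.7500 + 273.15 = 465.90 K.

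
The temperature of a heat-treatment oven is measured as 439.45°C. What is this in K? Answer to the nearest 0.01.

712.60 K

In kelvin: 439.4500 + 273.15 = 712.60 K.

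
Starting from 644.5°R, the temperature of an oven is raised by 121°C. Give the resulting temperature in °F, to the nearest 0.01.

402.63°F

Initial temperature in Celsius: (644.5 - 491.67) × 5/9 = 84.9056°C.
Final Celsius temperature: 84.9056 + 121.0000 = 205.9056°C.
In Fahrenheit: 205.9056 × 1.8 + 32 = 402.63°F.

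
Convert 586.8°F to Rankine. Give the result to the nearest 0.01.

1046.47°R

In Celsius: (586.8 - 32) × 5/9 = 308.2222°C.
In Rankine: 308.2222 × 1.8 + 491.67 = 1046.47°R.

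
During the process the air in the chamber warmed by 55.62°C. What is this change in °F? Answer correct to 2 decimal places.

100.12°F

Only the scale ratio 1.8 matters for a change in temperature.
55.62 × 1.8 = 100.12.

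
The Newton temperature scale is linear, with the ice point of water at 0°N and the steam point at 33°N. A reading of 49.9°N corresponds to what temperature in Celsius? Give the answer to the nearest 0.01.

151.21°C

Linear interpolation between the fixed points: C = (49.9 - 0) × 100 / (33 - 0) = 151.2121°C.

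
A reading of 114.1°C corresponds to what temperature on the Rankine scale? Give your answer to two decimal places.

In Rankine: 114.1000 × 1.8 + 491.67 = 697.05°R.

697.05°R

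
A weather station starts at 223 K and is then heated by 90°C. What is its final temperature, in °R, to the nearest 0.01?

563.40°R

Initial temperature in Celsius: 223 - 273.15 = -50.1500°C.
Final Celsius temperature: -50.1500 + 90.0000 = 39.8500°C.
In Rankine: 39.8500 × 1.8 + 491.67 = 563.40°R.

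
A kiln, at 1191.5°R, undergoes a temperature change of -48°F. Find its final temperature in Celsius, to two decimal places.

Initial temperature in Celsius: (1191.5 - 491.67) × 5/9 = 388.7944°C.
The 48°F change is an interval, so only the factor 5/9 applies: -48 × 5/9 = -26.6667°C.
Final Celsius temperature: 388.7944 - 26.6667 = 362.1278°C.

362.13°C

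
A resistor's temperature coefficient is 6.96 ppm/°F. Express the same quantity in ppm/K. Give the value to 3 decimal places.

12.528 ppm/K

Since only a temperature interval is involved, the additive offset between the scales drops out.
A change of 1 K is a change of 1.8°F, so per K the value is 6.96 × 1.8 = 12.528.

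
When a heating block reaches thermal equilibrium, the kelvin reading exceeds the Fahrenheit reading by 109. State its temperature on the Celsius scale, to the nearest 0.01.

Let x be the Fahrenheit reading; then the kelvin reading is 5/9·x + 255.372.
(5/9·x + 255.372) - x = 109  ⇒  (-4/9)·x = -146.372  ⇒  x = 329.3375°F.
In Celsius: (329.3375 - 32) × 5/9 = 165.19°C.

165.19°C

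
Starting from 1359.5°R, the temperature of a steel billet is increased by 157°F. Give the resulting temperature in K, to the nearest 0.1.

842.5 K

Initial temperature in Celsius: (1359.5 - 491.67) × 5/9 = 482.1278°C.
The 157°F change is an interval, so only the factor 5/9 applies: +157 × 5/9 = +87.2222°C.
Final Celsius temperature: 482.1278 + 87.2222 = 569.3500°C.
In kelvin: 569.3500 + 273.15 = 842.5 K.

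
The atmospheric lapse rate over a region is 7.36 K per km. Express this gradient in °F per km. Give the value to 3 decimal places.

The quantity depends on a temperature interval, so only the ratio of degree sizes applies; the offset between the scales is irrelevant.
A change of 1 K is a change of 1.8°F, so 7.36 × 1.8 = 13.248.

13.248 °F/km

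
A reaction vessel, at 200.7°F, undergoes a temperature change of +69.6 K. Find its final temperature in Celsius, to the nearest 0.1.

Initial temperature in Celsius: (200.7 - 32) × 5/9 = 93.7222°C.
The 69.6 K change is an interval; Kelvin and Celsius degrees are the same size, so ΔC = +69.6°C.
Final Celsius temperature: 93.7222 + 69.6000 = 163.3222°C.

163.3°C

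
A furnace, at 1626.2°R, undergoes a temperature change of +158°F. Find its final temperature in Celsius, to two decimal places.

718.07°C

Initial temperature in Celsius: (1626.2 - 491.67) × 5/9 = 630.2944°C.
The 158°F change is an interval, so only the factor 5/9 applies: +158 × 5/9 = +87.7778°C.
Final Celsius temperature: 630.2944 + 87.7778 = 718.0722°C.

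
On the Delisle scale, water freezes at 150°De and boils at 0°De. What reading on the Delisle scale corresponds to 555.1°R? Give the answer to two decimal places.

97.14°De

First in Celsius: (555.1 - 491.67) × 5/9 = 35.2389°C.
Linearly onto the Delisle scale: 150 + (35.2389 / 100) × (0 - 150) = 97.14°De.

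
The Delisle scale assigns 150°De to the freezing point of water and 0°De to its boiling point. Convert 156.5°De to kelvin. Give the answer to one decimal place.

Linear interpolation between the fixed points: C = (156.5 - 150) × 100 / (0 - 150) = -4.3333°C.
Then -4.3333 + 273.15 = 268.8 K.

268.8 K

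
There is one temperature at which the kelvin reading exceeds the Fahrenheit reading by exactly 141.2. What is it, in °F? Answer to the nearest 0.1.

256.9°F

Let F be the Fahrenheit reading. The kelvin reading is K = 5/9·F + 255.372.
Require K - F = 141.2: (-4/9)·F + 255.372 = 141.2.
F = (141.2 - 255.372) / (-4/9) = 256.9.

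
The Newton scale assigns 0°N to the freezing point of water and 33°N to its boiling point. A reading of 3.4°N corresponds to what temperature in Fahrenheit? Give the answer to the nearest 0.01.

Linear interpolation between the fixed points: C = (3.4 - 0) × 100 / (33 - 0) = 10.3030°C.
Then 10.3030 × 1.8 + 32 = 50.55°F.

50.55°F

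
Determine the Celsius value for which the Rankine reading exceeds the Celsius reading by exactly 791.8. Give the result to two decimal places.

375.16°C

Let C be the Celsius reading. The Rankine reading is R = 1.8·C + 491.67.
Require R - C = 791.8: (0.8)·C + 491.67 = 791.8.
C = (791.8 - 491.67) / (0.8) = 375.16.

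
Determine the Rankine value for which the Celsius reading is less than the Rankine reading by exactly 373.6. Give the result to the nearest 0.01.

226.01°R

Let R be the Rankine reading. The Celsius reading is C = 5/9·R - 273.15.
Require C - R = -373.6: (-4/9)·R - 273.15 = -373.6.
R = (-373.6 + 273.15) / (-4/9) = 226.01.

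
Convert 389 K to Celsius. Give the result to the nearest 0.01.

115.85°C

In Celsius: 389 - 273.15 = 115.8500°C.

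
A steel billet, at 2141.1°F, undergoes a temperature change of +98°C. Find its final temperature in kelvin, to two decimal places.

Initial temperature in Celsius: (2141.1 - 32) × 5/9 = 1171.7222°C.
Final Celsius temperature: 1171.7222 + 98.0000 = 1269.7222°C.
In kelvin: 1269.7222 + 273.15 = 1542.87 K.

1542.87 K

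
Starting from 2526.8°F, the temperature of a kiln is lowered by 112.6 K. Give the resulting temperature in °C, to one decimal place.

1273.4°C

Initial temperature in Celsius: (2526.8 - 32) × 5/9 = 1386.0000°C.
The 112.6 K change is an interval; Kelvin and Celsius degrees are the same size, so ΔC = -112.6°C.
Final Celsius temperature: 1386.0000 - 112.6000 = 1273.4000°C.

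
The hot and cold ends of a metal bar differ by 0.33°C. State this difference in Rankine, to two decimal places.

For a temperature interval the offset drops out; only the factor 1.8 applies.
0.33 × 1.8 = 0.59.

0.59°R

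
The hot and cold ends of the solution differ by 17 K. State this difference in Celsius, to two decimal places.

17.00°C

Kelvin and Celsius degrees are the same size, so the interval is unchanged: 17.00.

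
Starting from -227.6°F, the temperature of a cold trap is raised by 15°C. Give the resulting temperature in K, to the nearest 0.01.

143.93 K

Initial temperature in Celsius: (-227.6 - 32) × 5/9 = -144.2222°C.
Final Celsius temperature: -144.2222 + 15.0000 = -129.2222°C.
In kelvin: -129.2222 + 273.15 = 143.93 K.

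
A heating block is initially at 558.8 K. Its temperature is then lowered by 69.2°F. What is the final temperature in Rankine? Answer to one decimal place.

Initial temperature in Celsius: 558.8 - 273.15 = 285.6500°C.
The 69.2°F change is an interval, so only the factor 5/9 applies: -69.2 × 5/9 = -38.4444°C.
Final Celsius temperature: 285.6500 - 38.4444 = 247.2056°C.
In Rankine: 247.2056 × 1.8 + 491.67 = 936.6°R.

936.6°R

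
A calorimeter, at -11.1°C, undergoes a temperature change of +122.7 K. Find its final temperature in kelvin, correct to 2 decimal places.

384.75 K

The 122.7 K change is an interval; Kelvin and Celsius degrees are the same size, so ΔC = +122.7°C.
Final Celsius temperature: -11.1000 + 122.7000 = 111.6000°C.
In kelvin: 111.6000 + 273.15 = 384.75 K.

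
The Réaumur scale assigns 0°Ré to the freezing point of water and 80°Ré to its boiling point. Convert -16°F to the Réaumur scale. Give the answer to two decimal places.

First in Celsius: (-16 - 32) × 5/9 = -26.6667°C.
Linearly onto the Réaumur scale: 0 + (-26.6667 / 100) × (80 - 0) = -21.33°Ré.

-21.33°Ré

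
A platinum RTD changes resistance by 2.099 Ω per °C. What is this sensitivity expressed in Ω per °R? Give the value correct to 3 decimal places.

The quantity depends on a temperature interval, so only the ratio of degree sizes applies; the offset between the scales is irrelevant.
A change of 1°R is a change of 5/9°C, so per °R the value is 2.099 × 5/9 = 1.166.

1.166 Ω per °R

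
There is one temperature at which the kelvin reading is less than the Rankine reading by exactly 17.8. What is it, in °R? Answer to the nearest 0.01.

40.05°R

Let R be the Rankine reading. The kelvin reading is K = 5/9·R.
Require K - R = -17.8: (-4/9)·R = -17.8.
R = (-17.8) / (-4/9) = 40.05.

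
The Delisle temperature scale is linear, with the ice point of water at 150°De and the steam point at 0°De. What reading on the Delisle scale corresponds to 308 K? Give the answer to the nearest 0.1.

First in Celsius: 308 - 273.15 = 34.8500°C.
Linearly onto the Delisle scale: 150 + (34.8500 / 100) × (0 - 150) = 97.7°De.

97.7°De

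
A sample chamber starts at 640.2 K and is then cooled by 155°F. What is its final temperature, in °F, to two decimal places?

537.69°F

Initial temperature in Celsius: 640.2 - 273.15 = 367.0500°C.
The 155°F change is an interval, so only the factor 5/9 applies: -155 × 5/9 = -86.1111°C.
Final Celsius temperature: 367.0500 - 86.1111 = 280.9389°C.
In Fahrenheit: 280.9389 × 1.8 + 32 = 537.69°F.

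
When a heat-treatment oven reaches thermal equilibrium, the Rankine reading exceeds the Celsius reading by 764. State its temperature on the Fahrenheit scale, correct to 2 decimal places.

Let x be the Celsius reading; then the Rankine reading is 1.8·x + 491.67.
(1.8·x + 491.67) - x = 764  ⇒  (0.8)·x = 272.33  ⇒  x = 340.4125°C.
In Fahrenheit: 340.4125 × 1.8 + 32 = 644.74°F.

644.74°F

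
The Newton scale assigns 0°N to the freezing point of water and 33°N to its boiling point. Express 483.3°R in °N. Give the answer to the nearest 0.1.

First in Celsius: (483.3 - 491.67) × 5/9 = -4.6500°C.
Linearly onto the Newton scale: 0 + (-4.6500 / 100) × (33 - 0) = -1.5°N.

-1.5°N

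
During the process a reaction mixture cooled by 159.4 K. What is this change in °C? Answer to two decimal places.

159.40°C

Kelvin and Celsius degrees are the same size, so the interval is unchanged: 159.40.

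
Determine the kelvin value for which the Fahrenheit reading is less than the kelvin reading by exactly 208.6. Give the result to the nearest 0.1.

313.8 K

Let K be the kelvin reading. The Fahrenheit reading is F = 1.8·K - 459.67.
Require F - K = -208.6: (0.8)·K - 459.67 = -208.6.
K = (-208.6 + 459.67) / (0.8) = 313.8.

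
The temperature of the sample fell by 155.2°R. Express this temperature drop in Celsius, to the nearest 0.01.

86.22°C

For a temperature interval the offset drops out; only the factor 5/9 applies.
155.2 × 5/9 = 86.22.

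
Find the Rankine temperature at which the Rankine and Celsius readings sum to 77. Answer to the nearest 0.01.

Let R be the Rankine reading. The Celsius reading is C = 5/9·R - 273.15.
Require R + C = 77: (14/9)·R - 273.15 = 77.
R = (77 + 273.15) / (14/9) = 225.10.

225.10°R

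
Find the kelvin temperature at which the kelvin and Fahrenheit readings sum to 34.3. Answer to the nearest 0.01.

176.42 K

Let K be the kelvin reading. The Fahrenheit reading is F = 1.8·K - 459.67.
Require K + F = 34.3: (2.8)·K - 459.67 = 34.3.
K = (34.3 + 459.67) / (2.8) = 176.42.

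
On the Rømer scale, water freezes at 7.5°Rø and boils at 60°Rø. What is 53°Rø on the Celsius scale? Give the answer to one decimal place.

Linear interpolation between the fixed points: C = (53 - 7.5) × 100 / (60 - 7.5) = 86.6667°C.

86.7°C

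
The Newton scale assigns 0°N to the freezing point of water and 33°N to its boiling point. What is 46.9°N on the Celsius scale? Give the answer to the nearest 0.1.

Linear interpolation between the fixed points: C = (46.9 - 0) × 100 / (33 - 0) = 142.1212°C.

142.1°C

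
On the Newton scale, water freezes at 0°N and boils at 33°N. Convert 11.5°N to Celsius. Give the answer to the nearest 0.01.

34.85°C

Linear interpolation between the fixed points: C = (11.5 - 0) × 100 / (33 - 0) = 34.8485°C.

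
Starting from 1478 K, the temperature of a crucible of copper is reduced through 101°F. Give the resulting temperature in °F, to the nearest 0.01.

2099.73°F

Initial temperature in Celsius: 1478 - 273.15 = 1204.8500°C.
The 101°F change is an interval, so only the factor 5/9 applies: -101 × 5/9 = -56.1111°C.
Final Celsius temperature: 1204.8500 - 56.1111 = 1148.7389°C.
In Fahrenheit: 1148.7389 × 1.8 + 32 = 2099.73°F.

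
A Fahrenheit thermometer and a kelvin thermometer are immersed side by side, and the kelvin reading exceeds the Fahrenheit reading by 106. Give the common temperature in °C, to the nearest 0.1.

Let x be the Fahrenheit reading; then the kelvin reading is 5/9·x + 255.372.
(5/9·x + 255.372) - x = 106  ⇒  (-4/9)·x = -149.372  ⇒  x = 336.0875°F.
In Celsius: (336.0875 - 32) × 5/9 = 168.9°C.

168.9°C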